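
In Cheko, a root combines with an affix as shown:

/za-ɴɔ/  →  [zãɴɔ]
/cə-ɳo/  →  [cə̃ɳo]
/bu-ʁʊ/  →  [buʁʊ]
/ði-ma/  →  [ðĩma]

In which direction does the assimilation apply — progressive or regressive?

regressive

The vowel /a/ surfaces as nasalised [ã] next to the following nasal /ɴ/ — it has acquired the [+nasal] feature of its neighbour.
The other forms show the same pattern: /ə/ → [ə̃] before /ɳ/; /i/ → [ĩ] before /m/ — each time a vowel is nasalised next to a following nasal.
No change occurs in [buʁʊ] because the vowel at the boundary is adjacent to an oral consonant, not a nasal (/u/ next to /ʁ/).
Because the conditioning nasal is to the right of the vowel that changes, the process is regressive (anticipatory).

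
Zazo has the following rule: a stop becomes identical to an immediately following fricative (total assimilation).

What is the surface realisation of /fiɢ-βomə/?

/ɢ/ is the segment targeted by the rule; it sits immediately before /β/, so it assimilates completely and surfaces as [β].

[fiββomə]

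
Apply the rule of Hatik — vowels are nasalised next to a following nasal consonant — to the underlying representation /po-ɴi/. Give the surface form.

[põɴi]

/o/ sits next to the nasal /ɴ/ and is therefore nasalised to [õ].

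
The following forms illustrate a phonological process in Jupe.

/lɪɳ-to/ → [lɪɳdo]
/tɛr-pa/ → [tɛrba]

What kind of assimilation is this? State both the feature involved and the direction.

Comparing underlying and surface forms, /t/ → [d] is the alternation; the neighbouring /ɳ/ is constant.
/t/ is voiceless while /ɳ/ is voiced; the output [d] is voiced, matching the trigger — so the feature that spreads is voicing.
Place and manner are unchanged, so the assimilation is partial, not total.
The same holds elsewhere in the data: /p/ → [b] after /r/ (voiceless → voiced, matching voiced) — only voicing changes, and always toward the preceding segment.
The trigger is the preceding segment, so the direction is progressive (perseverative).

progressive voicing assimilation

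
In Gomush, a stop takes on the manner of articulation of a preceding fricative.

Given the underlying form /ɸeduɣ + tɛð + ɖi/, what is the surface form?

[ɸeduɣsɛðʐi]

The rule targets /t/ (voiceless alveolar stop), which sits after the trigger /ɣ/ (fricative).
The voiceless alveolar fricative is [s], so /t/ → [s].
At the second juncture, /ɖ/ likewise becomes [ʐ] adjacent to /ð/.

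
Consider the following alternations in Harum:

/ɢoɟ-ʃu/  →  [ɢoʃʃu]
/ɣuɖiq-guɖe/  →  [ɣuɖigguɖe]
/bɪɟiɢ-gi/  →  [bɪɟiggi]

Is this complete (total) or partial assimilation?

The segment that alternates is /ɟ/, which surfaces as [ʃ] when adjacent to /ʃ/.
The output [ʃ] is identical to the trigger /ʃ/ — every feature (place, manner, voicing) has been copied — so this is total assimilation.
The remaining alternations confirm this: /q/ → [g] before /g/; /ɢ/ → [g] before /g/ — in each case the output is a copy of the following consonant.

total assimilation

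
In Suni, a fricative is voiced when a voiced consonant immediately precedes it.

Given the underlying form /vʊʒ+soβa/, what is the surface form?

The rule targets /s/ (voiceless alveolar fricative), which sits after the trigger /ʒ/ (voiced).
Changing only its voicing to voiced gives [z] — the voiced alveolar fricative.

[vʊʒzoβa]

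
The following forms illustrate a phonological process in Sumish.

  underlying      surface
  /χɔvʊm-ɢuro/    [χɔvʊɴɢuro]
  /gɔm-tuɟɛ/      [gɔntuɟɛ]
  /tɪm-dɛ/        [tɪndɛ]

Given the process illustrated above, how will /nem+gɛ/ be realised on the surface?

[neŋgɛ]

The data show regressive place assimilation: /m/ → [ɴ] before /ɢ/; /m/ → [n] before /t/; /m/ → [n] before /d/. In each pair only place changes, matching the following consonant, while manner and voice stay constant.
The rule targets /m/ (voiced bilabial nasal), which sits before the trigger /g/ (velar).
A voiced velar nasal is [ŋ], so the surface segment is [ŋ].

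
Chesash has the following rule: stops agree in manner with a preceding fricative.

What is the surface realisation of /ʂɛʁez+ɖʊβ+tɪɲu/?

[ʂɛʁezʐʊβsɪɲu]

/ɖ/ is a voiced retroflex stop. The preceding trigger /z/ is a fricative, so /ɖ/ must become a fricative as well.
A voiced retroflex fricative is [ʐ], so the surface segment is [ʐ].
At the second juncture, /t/ likewise becomes [s] adjacent to /β/.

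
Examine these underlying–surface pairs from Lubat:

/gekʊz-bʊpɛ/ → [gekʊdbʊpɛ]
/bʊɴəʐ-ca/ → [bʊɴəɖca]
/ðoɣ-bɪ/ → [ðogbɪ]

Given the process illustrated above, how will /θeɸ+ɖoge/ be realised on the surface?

The data show regressive manner assimilation: /z/ → [d] before /b/; /ʐ/ → [ɖ] before /c/; /ɣ/ → [g] before /b/. In each pair only manner changes, matching the following consonant, while place and voice stay constant.
/ɸ/ is a voiceless bilabial fricative. The following trigger /ɖ/ is a stop, so /ɸ/ must become a stop as well.
The voiceless bilabial stop is [p], so /ɸ/ → [p].

[θepɖoge]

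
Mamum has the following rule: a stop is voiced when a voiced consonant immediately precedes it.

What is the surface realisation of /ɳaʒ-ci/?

[ɳaʒɟi]

The rule targets /c/ (voiceless palatal stop), which sits after the trigger /ʒ/ (voiced).
A voiced palatal stop is [ɟ], so the surface segment is [ɟ].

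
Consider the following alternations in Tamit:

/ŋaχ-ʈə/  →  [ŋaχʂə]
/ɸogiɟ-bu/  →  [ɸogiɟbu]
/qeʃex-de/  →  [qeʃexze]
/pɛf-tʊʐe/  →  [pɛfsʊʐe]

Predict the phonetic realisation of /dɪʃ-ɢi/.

[dɪʃʁi]

The data show progressive manner assimilation: /ʈ/ → [ʂ] after /χ/; /d/ → [z] after /x/; /t/ → [s] after /f/. In each pair only manner changes, matching the preceding consonant, while place and voice stay constant.
Nothing changes in [ɸogiɟbu]: there the adjacent consonants already agree in manner (/b/ and /ɟ/ are both stops), so this form is consistent with the same rule.
The rule targets /ɢ/ (voiced uvular stop), which sits after the trigger /ʃ/ (fricative).
A voiced uvular fricative is [ʁ], so the surface segment is [ʁ].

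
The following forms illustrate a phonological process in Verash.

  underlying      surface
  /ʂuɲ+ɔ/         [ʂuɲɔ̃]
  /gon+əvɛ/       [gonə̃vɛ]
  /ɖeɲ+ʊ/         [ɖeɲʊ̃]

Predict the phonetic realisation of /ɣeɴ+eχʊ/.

The data show progressive nasality assimilation (vowel nasalisation): /ɔ/ → [ɔ̃] after /ɲ/; /ə/ → [ə̃] after /n/; /ʊ/ → [ʊ̃] after /ɲ/ — a vowel is nasalised by an immediately preceding nasal consonant.
The vowel /e/ is adjacent to the preceding nasal /ɴ/, so it acquires [+nasal] and surfaces as [ẽ].

[ɣeɴẽχʊ]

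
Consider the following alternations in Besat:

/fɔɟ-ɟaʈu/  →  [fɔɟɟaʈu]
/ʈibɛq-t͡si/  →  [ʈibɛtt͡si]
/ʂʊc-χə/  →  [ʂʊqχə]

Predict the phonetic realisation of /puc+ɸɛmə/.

The data show regressive place assimilation: /q/ → [t] before /t͡s/; /c/ → [q] before /χ/. In each pair only place changes, matching the following consonant, while manner and voice stay constant.
No alternation appears in [fɔɟɟaʈu]: there the adjacent consonants already agree in place (/ɟ/ and /ɟ/ are both palatal), so this form is consistent with the same rule.
The rule targets /c/ (voiceless palatal stop), which sits before the trigger /ɸ/ (bilabial).
The voiceless bilabial stop is [p], so /c/ → [p].

[pupɸɛmə]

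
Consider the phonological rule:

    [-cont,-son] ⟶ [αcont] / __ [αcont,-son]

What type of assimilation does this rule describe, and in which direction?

The rule copies [cont] (continuancy) from the environment onto the target stops; since [±cont] encodes the stop/fricative manner contrast, the assimilating dimension is manner.
Since the environment is written after the underscore, the trigger follows the target; the direction is regressive.

regressive manner assimilation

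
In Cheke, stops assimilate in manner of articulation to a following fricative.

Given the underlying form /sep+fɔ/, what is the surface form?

[seɸfɔ]

/p/ is a voiceless bilabial stop. The following trigger /f/ is a fricative, so /p/ must become a fricative as well.
A voiceless bilabial fricative is [ɸ], so the surface segment is [ɸ].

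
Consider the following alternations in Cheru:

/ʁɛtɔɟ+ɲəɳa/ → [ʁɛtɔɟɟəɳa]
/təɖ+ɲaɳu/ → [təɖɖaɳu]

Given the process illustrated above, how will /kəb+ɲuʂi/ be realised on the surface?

[kəbbuʂi]

The data show progressive total assimilation (/ɲ/ → [ɟ] after /ɟ/; /ɲ/ → [ɖ] after /ɖ/): in every case the target segment becomes identical to its preceding neighbour, copying more than a single feature.
/ɲ/ is the segment targeted by the rule; it sits immediately after /b/, so it assimilates completely and surfaces as [b].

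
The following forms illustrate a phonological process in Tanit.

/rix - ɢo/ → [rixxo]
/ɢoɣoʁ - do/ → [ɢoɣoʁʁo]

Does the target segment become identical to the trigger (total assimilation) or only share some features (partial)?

total assimilation

Underlying /ɢ/ is realised as [x] next to /x/; /x/ itself does not change.
The output [x] is identical to the trigger /x/ — every feature (place, manner, voicing) has been copied — so this is total assimilation.
The remaining alternation confirms this: /d/ → [ʁ] after /ʁ/ — in each case the output is a copy of the preceding consonant.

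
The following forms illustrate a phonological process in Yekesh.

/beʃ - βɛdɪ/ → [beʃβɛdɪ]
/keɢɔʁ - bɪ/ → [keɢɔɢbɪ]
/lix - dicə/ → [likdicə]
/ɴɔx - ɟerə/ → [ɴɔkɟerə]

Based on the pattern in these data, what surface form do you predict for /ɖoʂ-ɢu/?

The data show regressive manner assimilation: /ʁ/ → [ɢ] before /b/; /x/ → [k] before /d/; /x/ → [k] before /ɟ/. In each pair only manner changes, matching the following consonant, while place and voice stay constant.
Nothing changes in [beʃβɛdɪ]: there the adjacent consonants already agree in manner (/ʃ/ and /β/ are both fricatives), so this form is consistent with the same rule.
/ʂ/ is a voiceless retroflex fricative. The following trigger /ɢ/ is a stop, so /ʂ/ must become a stop as well.
Changing only its manner to stop gives [ʈ] — the voiceless retroflex stop.

[ɖoʈɢu]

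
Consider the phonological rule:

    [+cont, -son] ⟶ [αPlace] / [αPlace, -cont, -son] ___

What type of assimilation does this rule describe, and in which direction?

progressive place assimilation

The shared variable α links the value of the place features (abbreviated [Place]) on the target to the same value on the neighbouring segment, so place is the feature that assimilates.
Since the environment is written before the underscore, the trigger precedes the target; the direction is progressive.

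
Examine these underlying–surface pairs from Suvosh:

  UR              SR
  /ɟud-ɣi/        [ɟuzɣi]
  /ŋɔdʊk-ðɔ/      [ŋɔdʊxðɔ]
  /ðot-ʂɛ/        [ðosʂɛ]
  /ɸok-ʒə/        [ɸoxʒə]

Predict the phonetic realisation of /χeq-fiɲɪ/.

The data show regressive manner assimilation: /d/ → [z] before /ɣ/; /k/ → [x] before /ð/; /t/ → [s] before /ʂ/; /k/ → [x] before /ʒ/. In each pair only manner changes, matching the following consonant, while place and voice stay constant.
/q/ is a voiceless uvular stop. The following trigger /f/ is a fricative, so /q/ must become a fricative as well.
Changing only its manner to fricative gives [χ] — the voiceless uvular fricative.

[χeχfiɲɪ]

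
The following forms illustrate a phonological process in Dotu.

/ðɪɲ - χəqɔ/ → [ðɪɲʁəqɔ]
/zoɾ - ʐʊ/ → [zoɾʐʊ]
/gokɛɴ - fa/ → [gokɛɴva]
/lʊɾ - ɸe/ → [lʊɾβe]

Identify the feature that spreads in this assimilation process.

voicing

Underlying /χ/ is realised as [ʁ] next to /ɲ/; /ɲ/ itself does not change.
The change voiceless → voiced matches the voicing of the preceding /ɲ/, identifying this as voicing assimilation.
The same holds elsewhere in the data: /f/ → [v] after /ɴ/ (voiceless → voiced, matching voiced); /ɸ/ → [β] after /ɾ/ (voiceless → voiced, matching voiced) — only voicing changes, and always toward the preceding segment.
No alternation appears in [zoɾʐʊ]: there the adjacent consonants already agree in voicing (/ʐ/ and /ɾ/ are both voiced), so this form is consistent with the same rule.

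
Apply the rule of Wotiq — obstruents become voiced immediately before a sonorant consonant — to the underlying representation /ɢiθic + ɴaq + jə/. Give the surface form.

[ɢiθiɟɴaɢjə]

The rule targets /c/ (voiceless palatal stop), which sits before the trigger /ɴ/ (voiced).
A voiced palatal stop is [ɟ], so the surface segment is [ɟ].
The same rule applies at the second boundary: /q/ → [ɢ] next to /j/.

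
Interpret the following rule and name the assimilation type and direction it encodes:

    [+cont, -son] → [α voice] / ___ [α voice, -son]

regressive voicing assimilation

The shared variable α links the value of [voice] on the target to the same value on the neighbouring segment, so voicing is the feature that assimilates.
Since the environment is written after the underscore, the trigger follows the target; the direction is regressive.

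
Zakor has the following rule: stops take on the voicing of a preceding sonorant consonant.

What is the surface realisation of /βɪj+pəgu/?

[βɪjbəgu]

/p/ is a voiceless bilabial stop. The preceding trigger /j/ is voiced, so /p/ must become voiced as well.
A voiced bilabial stop is [b], so the surface segment is [b].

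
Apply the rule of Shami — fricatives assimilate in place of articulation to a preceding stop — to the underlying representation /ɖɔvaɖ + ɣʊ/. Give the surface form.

/ɣ/ is a voiced velar fricative. The preceding trigger /ɖ/ is retroflex, so /ɣ/ must become retroflex as well.
A voiced retroflex fricative is [ʐ], so the surface segment is [ʐ].

[ɖɔvaɖʐʊ]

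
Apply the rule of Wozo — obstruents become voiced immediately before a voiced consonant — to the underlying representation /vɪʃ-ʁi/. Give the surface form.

[vɪʒʁi]

/ʃ/ is a voiceless postalveolar fricative. The following trigger /ʁ/ is voiced, so /ʃ/ must become voiced as well.
The voiced postalveolar fricative is [ʒ], so /ʃ/ → [ʒ].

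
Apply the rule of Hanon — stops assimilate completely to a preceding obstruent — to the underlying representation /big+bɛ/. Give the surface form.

[biggɛ]

/b/ is the segment targeted by the rule; it sits immediately after /g/, so it assimilates completely and surfaces as [g].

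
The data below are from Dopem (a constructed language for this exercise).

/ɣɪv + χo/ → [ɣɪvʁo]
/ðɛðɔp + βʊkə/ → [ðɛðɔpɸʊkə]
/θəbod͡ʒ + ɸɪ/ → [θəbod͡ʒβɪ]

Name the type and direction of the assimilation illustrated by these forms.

The segment that alternates is /χ/, which surfaces as [ʁ] when adjacent to /v/.
The change voiceless → voiced matches the voicing of the preceding /v/, identifying this as voicing assimilation.
Place and manner are unchanged, so the assimilation is partial, not total.
Checking the remaining alternations: /β/ → [ɸ] after /p/ (voiced → voiceless, matching voiceless); /ɸ/ → [β] after /d͡ʒ/ (voiceless → voiced, matching voiced) — only voicing changes, and always toward the preceding segment.
The trigger is the preceding segment, so the direction is progressive (perseverative).

progressive voicing assimilation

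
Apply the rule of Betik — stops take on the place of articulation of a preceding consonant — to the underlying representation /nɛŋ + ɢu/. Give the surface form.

[nɛŋgu]

/ɢ/ is a voiced uvular stop. The preceding trigger /ŋ/ is velar, so /ɢ/ must become velar as well.
A voiced velar stop is [g], so the surface segment is [g].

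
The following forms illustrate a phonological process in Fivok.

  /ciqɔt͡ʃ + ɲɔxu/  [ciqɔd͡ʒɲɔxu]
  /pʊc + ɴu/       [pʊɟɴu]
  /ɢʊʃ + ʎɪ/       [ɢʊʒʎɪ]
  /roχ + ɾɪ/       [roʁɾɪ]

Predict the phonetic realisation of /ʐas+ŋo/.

[ʐazŋo]

The data show regressive voicing assimilation: /t͡ʃ/ → [d͡ʒ] before /ɲ/; /c/ → [ɟ] before /ɴ/; /ʃ/ → [ʒ] before /ʎ/; /χ/ → [ʁ] before /ɾ/. In each pair only voicing changes, matching the following consonant, while place and manner stay constant.
The rule targets /s/ (voiceless alveolar fricative), which sits before the trigger /ŋ/ (voiced).
A voiced alveolar fricative is [z], so the surface segment is [z].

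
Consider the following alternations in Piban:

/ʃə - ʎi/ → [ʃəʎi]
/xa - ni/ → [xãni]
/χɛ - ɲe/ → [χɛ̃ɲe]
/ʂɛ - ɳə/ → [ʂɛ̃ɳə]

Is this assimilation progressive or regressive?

regressive

The vowel /a/ surfaces as nasalised [ã] next to the following nasal /n/ — it has acquired the [+nasal] feature of its neighbour.
The other forms show the same pattern: /ɛ/ → [ɛ̃] before /ɲ/; /ɛ/ → [ɛ̃] before /ɳ/ — each time a vowel is nasalised next to a following nasal.
No change occurs in [ʃəʎi] because the vowel at the boundary is adjacent to an oral consonant, not a nasal (/ə/ next to /ʎ/).
Because the conditioning nasal is to the right of the vowel that changes, the process is regressive (anticipatory).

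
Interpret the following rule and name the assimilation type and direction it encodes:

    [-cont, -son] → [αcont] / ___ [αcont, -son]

The rule copies [cont] (continuancy) from the environment onto the target stops; since [±cont] encodes the stop/fricative manner contrast, the assimilating dimension is manner.
Since the environment is written after the underscore, the trigger follows the target; the direction is regressive.

regressive manner assimilation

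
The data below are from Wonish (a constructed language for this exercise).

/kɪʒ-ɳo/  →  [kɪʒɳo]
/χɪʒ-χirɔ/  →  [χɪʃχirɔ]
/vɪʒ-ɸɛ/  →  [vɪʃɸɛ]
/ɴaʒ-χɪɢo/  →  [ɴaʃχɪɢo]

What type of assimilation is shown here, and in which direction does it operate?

regressive voicing assimilation

Underlying /ʒ/ is realised as [ʃ] next to /χ/; /χ/ itself does not change.
/ʒ/ is voiced while /χ/ is voiceless; the output [ʃ] is voiceless, matching the trigger — so the feature that spreads is voicing.
Place and manner are unchanged, so the assimilation is partial, not total.
Checking the remaining alternation: /ʒ/ → [ʃ] before /ɸ/ (voiced → voiceless, matching voiceless) — only voicing changes, and always toward the following segment.
Nothing changes in [kɪʒɳo]: there the adjacent consonants already agree in voicing (/ʒ/ and /ɳ/ are both voiced), so this form is consistent with the same rule.
The trigger is the following segment, so the direction is regressive (anticipatory).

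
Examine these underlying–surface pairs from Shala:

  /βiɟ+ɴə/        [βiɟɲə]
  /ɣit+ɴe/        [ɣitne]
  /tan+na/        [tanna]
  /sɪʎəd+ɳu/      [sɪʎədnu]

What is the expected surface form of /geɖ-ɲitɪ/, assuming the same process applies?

The data show progressive place assimilation: /ɴ/ → [ɲ] after /ɟ/; /ɴ/ → [n] after /t/; /ɳ/ → [n] after /d/. In each pair only place changes, matching the preceding consonant, while manner and voice stay constant.
No alternation appears in [tanna]: there the adjacent consonants already agree in place (/n/ and /n/ are both alveolar), so this form is consistent with the same rule.
/ɲ/ is a voiced palatal nasal. The preceding trigger /ɖ/ is retroflex, so /ɲ/ must become retroflex as well.
The voiced retroflex nasal is [ɳ], so /ɲ/ → [ɳ].

[geɖɳitɪ]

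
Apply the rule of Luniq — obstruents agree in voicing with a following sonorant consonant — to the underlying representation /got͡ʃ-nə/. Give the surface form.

[god͡ʒnə]

The rule targets /t͡ʃ/ (voiceless postalveolar affricate), which sits before the trigger /n/ (voiced).
A voiced postalveolar affricate is [d͡ʒ], so the surface segment is [d͡ʒ].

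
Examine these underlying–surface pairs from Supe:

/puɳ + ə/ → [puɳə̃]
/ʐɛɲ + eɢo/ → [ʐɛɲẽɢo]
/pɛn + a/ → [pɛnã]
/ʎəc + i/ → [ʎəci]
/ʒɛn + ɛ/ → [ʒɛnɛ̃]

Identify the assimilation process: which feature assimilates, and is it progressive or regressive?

progressive nasality assimilation (vowel nasalisation)

The vowel /ə/ surfaces as nasalised [ə̃] next to the preceding nasal /ɳ/ — it has acquired the [+nasal] feature of its neighbour.
Likewise in the remaining data: /e/ → [ẽ] after /ɲ/; /a/ → [ã] after /n/; /ɛ/ → [ɛ̃] after /n/ — each time a vowel is nasalised next to a preceding nasal.
No change occurs in [ʎəci] because the vowel at the boundary is adjacent to an oral consonant, not a nasal (/i/ next to /c/).
Because the conditioning nasal is to the left of the vowel that changes, the process is progressive (perseverative).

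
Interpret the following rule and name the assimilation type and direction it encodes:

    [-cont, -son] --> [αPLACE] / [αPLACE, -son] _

The shared variable α links the value of the place features (abbreviated [PLACE]) on the target to the same value on the neighbouring segment, so place is the feature that assimilates.
Since the environment is written before the underscore, the trigger precedes the target; the direction is progressive.

progressive place assimilation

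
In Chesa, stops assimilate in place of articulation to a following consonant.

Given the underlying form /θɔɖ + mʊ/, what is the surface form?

The rule targets /ɖ/ (voiced retroflex stop), which sits before the trigger /m/ (bilabial).
Changing only its place to bilabial gives [b] — the voiced bilabial stop.

[θɔbmʊ]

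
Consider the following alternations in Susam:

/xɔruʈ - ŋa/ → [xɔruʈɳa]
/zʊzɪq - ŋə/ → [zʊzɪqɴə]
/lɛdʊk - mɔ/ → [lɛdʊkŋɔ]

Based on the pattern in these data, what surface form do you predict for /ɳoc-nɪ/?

[ɳocɲɪ]

The data show progressive place assimilation: /ŋ/ → [ɳ] after /ʈ/; /ŋ/ → [ɴ] after /q/; /m/ → [ŋ] after /k/. In each pair only place changes, matching the preceding consonant, while manner and voice stay constant.
The rule targets /n/ (voiced alveolar nasal), which sits after the trigger /c/ (palatal).
Changing only its place to palatal gives [ɲ] — the voiced palatal nasal.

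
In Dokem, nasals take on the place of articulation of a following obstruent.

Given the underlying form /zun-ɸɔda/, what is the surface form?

The rule targets /n/ (voiced alveolar nasal), which sits before the trigger /ɸ/ (bilabial).
The voiced bilabial nasal is [m], so /n/ → [m].

[zumɸɔda]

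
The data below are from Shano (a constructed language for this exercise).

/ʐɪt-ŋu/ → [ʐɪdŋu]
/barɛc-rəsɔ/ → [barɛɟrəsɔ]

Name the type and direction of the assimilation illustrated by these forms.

regressive voicing assimilation

Comparing underlying and surface forms, /t/ → [d] is the alternation; the neighbouring /ŋ/ is constant.
/t/ is voiceless while /ŋ/ is voiced; the output [d] is voiced, matching the trigger — so the feature that spreads is voicing.
Place and manner are unchanged, so the assimilation is partial, not total.
Checking the remaining alternation: /c/ → [ɟ] before /r/ (voiceless → voiced, matching voiced) — only voicing changes, and always toward the following segment.
The trigger is the following segment, so the direction is regressive (anticipatory).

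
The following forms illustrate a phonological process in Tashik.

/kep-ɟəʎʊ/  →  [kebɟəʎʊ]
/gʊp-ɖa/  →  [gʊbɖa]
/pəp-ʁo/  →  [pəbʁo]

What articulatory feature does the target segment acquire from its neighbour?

Underlying /p/ is realised as [b] next to /ɟ/; /ɟ/ itself does not change.
The change voiceless → voiced matches the voicing of the following /ɟ/, identifying this as voicing assimilation.
The other alternating forms pattern the same way: /p/ → [b] before /ɖ/ (voiceless → voiced, matching voiced); /p/ → [b] before /ʁ/ (voiceless → voiced, matching voiced) — only voicing changes, and always toward the following segment.

voicing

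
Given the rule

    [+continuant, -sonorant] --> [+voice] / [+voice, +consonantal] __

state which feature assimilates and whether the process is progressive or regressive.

progressive voicing assimilation

The structural change is [+voice], and the conditioning segment [+voice, +consonantal] (a voiced consonant) is itself voiced, so the target comes to share the voicing of its neighbour — voicing assimilation.
Since the environment is written before the underscore, the trigger precedes the target; the direction is progressive.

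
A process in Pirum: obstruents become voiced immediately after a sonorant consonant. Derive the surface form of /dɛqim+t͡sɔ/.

[dɛqimd͡zɔ]

/t͡s/ is a voiceless alveolar affricate. The preceding trigger /m/ is voiced, so /t͡s/ must become voiced as well.
Changing only its voicing to voiced gives [d͡z] — the voiced alveolar affricate.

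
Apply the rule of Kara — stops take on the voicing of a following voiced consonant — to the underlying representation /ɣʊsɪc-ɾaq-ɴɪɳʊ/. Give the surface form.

[ɣʊsɪɟɾaɢɴɪɳʊ]

The rule targets /c/ (voiceless palatal stop), which sits before the trigger /ɾ/ (voiced).
The voiced palatal stop is [ɟ], so /c/ → [ɟ].
The same rule applies at the second boundary: /q/ → [ɢ] next to /ɴ/.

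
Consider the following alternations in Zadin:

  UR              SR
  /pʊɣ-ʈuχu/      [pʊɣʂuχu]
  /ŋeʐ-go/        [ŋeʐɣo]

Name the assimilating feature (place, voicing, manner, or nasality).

The segment that alternates is /ʈ/, which surfaces as [ʂ] when adjacent to /ɣ/.
The change stop → fricative matches the manner of the preceding /ɣ/, identifying this as manner assimilation.
The other alternating form patterns the same way: /g/ → [ɣ] after /ʐ/ (stop → fricative, matching a fricative) — only manner changes, and always toward the preceding segment.

manner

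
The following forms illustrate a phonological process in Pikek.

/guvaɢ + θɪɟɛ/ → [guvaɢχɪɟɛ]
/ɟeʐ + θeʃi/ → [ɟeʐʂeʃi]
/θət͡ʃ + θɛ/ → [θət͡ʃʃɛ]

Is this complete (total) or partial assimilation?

The segment that alternates is /θ/, which surfaces as [χ] when adjacent to /ɢ/.
/θ/ is dental while /ɢ/ is uvular; the output [χ] is uvular, matching the trigger — so the feature that spreads is place.
Manner and voice are unchanged, so the assimilation is partial, not total.
The same holds elsewhere in the data: /θ/ → [ʂ] after /ʐ/ (dental → retroflex, matching retroflex); /θ/ → [ʃ] after /t͡ʃ/ (dental → postalveolar, matching postalveolar) — only place changes, and always toward the preceding segment.

partial assimilation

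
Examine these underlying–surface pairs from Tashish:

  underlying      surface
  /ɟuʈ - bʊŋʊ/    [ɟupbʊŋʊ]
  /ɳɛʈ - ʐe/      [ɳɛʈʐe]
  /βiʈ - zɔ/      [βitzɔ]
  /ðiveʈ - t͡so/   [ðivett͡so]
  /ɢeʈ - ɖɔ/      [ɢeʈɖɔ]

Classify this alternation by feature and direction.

Comparing underlying and surface forms, /ʈ/ → [p] is the alternation; the neighbouring /b/ is constant.
The change retroflex → bilabial matches the place of the following /b/, identifying this as place assimilation.
Manner and voice are unchanged, so the assimilation is partial, not total.
Checking the remaining alternations: /ʈ/ → [t] before /z/ (retroflex → alveolar, matching alveolar); /ʈ/ → [t] before /t͡s/ (retroflex → alveolar, matching alveolar) — only place changes, and always toward the following segment.
Nothing changes in [ɳɛʈʐe], [ɢeʈɖɔ]: there the adjacent consonants already agree in place (/ʈ/ and /ʐ/ are both retroflex; /ʈ/ and /ɖ/ are both retroflex), so these forms are consistent with the same rule.
Since the segment that changes precedes the conditioning segment, the assimilation is regressive.

regressive place assimilation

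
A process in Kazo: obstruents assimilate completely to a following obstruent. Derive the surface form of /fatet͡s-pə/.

/t͡s/ is the segment targeted by the rule; it sits immediately before /p/, so it assimilates completely and surfaces as [p].

[fateppə]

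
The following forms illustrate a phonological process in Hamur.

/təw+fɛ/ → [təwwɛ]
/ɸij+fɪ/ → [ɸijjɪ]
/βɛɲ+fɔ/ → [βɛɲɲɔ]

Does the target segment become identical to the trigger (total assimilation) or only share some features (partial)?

The segment that alternates is /f/, which surfaces as [w] when adjacent to /w/.
The output [w] is identical to the trigger /w/ — every feature (place, manner, voicing) has been copied — so this is total assimilation.
The other forms behave the same way: /f/ → [j] after /j/; /f/ → [ɲ] after /ɲ/ — in each case the output is a copy of the preceding consonant.

total assimilation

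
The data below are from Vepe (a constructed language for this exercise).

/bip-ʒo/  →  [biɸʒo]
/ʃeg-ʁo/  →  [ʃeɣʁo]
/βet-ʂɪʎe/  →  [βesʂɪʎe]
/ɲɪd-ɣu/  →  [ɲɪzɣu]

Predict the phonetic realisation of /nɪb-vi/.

The data show regressive manner assimilation: /p/ → [ɸ] before /ʒ/; /g/ → [ɣ] before /ʁ/; /t/ → [s] before /ʂ/; /d/ → [z] before /ɣ/. In each pair only manner changes, matching the following consonant, while place and voice stay constant.
The rule targets /b/ (voiced bilabial stop), which sits before the trigger /v/ (fricative).
Changing only its manner to fricative gives [β] — the voiced bilabial fricative.

[nɪβvi]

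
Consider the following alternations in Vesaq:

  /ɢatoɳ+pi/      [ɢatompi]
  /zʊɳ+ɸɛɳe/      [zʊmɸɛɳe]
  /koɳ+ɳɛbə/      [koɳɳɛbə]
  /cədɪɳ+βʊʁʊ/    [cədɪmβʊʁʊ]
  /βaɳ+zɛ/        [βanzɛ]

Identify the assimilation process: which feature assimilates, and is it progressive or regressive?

Underlying /ɳ/ is realised as [m] next to /p/; /p/ itself does not change.
The change retroflex → bilabial matches the place of the following /p/, identifying this as place assimilation.
Manner and voice are unchanged, so the assimilation is partial, not total.
The same holds elsewhere in the data: /ɳ/ → [m] before /ɸ/ (retroflex → bilabial, matching bilabial); /ɳ/ → [m] before /β/ (retroflex → bilabial, matching bilabial); /ɳ/ → [n] before /z/ (retroflex → alveolar, matching alveolar) — only place changes, and always toward the following segment.
No alternation appears in [koɳɳɛbə]: there the adjacent consonants already agree in place (/ɳ/ and /ɳ/ are both retroflex), so this form is consistent with the same rule.
The trigger is the following segment, so the direction is regressive (anticipatory).

regressive place assimilation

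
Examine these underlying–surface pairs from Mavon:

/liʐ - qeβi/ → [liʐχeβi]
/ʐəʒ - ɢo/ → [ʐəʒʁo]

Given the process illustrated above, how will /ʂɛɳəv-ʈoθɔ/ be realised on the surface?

[ʂɛɳəvʂoθɔ]

The data show progressive manner assimilation: /q/ → [χ] after /ʐ/; /ɢ/ → [ʁ] after /ʒ/. In each pair only manner changes, matching the preceding consonant, while place and voice stay constant.
/ʈ/ is a voiceless retroflex stop. The preceding trigger /v/ is a fricative, so /ʈ/ must become a fricative as well.
A voiceless retroflex fricative is [ʂ], so the surface segment is [ʂ].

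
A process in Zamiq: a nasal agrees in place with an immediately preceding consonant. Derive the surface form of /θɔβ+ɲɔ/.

/ɲ/ is a voiced palatal nasal. The preceding trigger /β/ is bilabial, so /ɲ/ must become bilabial as well.
A voiced bilabial nasal is [m], so the surface segment is [m].

[θɔβmɔ]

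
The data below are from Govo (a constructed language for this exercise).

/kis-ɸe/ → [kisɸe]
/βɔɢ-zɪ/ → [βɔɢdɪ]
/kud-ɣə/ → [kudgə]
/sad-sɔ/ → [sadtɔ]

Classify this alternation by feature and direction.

progressive manner assimilation

Underlying /z/ is realised as [d] next to /ɢ/; /ɢ/ itself does not change.
/z/ is a fricative while /ɢ/ is a stop; the output [d] is a stop, matching the trigger — so the feature that spreads is manner.
Place and voice are unchanged, so the assimilation is partial, not total.
Checking the remaining alternations: /ɣ/ → [g] after /d/ (fricative → stop, matching a stop); /s/ → [t] after /d/ (fricative → stop, matching a stop) — only manner changes, and always toward the preceding segment.
Nothing changes in [kisɸe]: there the adjacent consonants already agree in manner (/ɸ/ and /s/ are both fricatives), so this form is consistent with the same rule.
Since the segment that changes follows the conditioning segment, the assimilation is progressive.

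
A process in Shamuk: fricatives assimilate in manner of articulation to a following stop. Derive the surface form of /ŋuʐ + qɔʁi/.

The rule targets /ʐ/ (voiced retroflex fricative), which sits before the trigger /q/ (stop).
The voiced retroflex stop is [ɖ], so /ʐ/ → [ɖ].

[ŋuɖqɔʁi]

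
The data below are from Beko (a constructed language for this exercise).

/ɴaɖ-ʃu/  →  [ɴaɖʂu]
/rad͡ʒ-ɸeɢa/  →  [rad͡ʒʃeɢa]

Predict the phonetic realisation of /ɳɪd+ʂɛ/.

[ɳɪdsɛ]

The data show progressive place assimilation: /ʃ/ → [ʂ] after /ɖ/; /ɸ/ → [ʃ] after /d͡ʒ/. In each pair only place changes, matching the preceding consonant, while manner and voice stay constant.
/ʂ/ is a voiceless retroflex fricative. The preceding trigger /d/ is alveolar, so /ʂ/ must become alveolar as well.
Changing only its place to alveolar gives [s] — the voiceless alveolar fricative.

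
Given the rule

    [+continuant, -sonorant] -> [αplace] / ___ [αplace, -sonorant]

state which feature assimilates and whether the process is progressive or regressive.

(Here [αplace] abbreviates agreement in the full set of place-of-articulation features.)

regressive place assimilation

The shared variable α links the value of the place features (abbreviated [place]) on the target to the same value on the neighbouring segment, so place is the feature that assimilates.
Since the environment is written after the underscore, the trigger follows the target; the direction is regressive.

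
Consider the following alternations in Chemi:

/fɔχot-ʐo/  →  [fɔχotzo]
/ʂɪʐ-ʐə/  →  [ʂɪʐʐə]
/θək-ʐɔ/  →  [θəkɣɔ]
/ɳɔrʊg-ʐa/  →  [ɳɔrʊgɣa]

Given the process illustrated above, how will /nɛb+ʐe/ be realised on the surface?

[nɛbβe]

The data show progressive place assimilation: /ʐ/ → [z] after /t/; /ʐ/ → [ɣ] after /k/; /ʐ/ → [ɣ] after /g/. In each pair only place changes, matching the preceding consonant, while manner and voice stay constant.
Nothing changes in [ʂɪʐʐə]: there the adjacent consonants already agree in place (/ʐ/ and /ʐ/ are both retroflex), so this form is consistent with the same rule.
/ʐ/ is a voiced retroflex fricative. The preceding trigger /b/ is bilabial, so /ʐ/ must become bilabial as well.
A voiced bilabial fricative is [β], so the surface segment is [β].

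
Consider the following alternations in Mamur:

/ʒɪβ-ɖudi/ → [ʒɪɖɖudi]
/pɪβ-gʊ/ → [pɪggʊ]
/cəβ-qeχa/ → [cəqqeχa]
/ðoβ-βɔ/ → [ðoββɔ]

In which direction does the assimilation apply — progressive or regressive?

regressive

The segment that alternates is /β/, which surfaces as [ɖ] when adjacent to /ɖ/.
The output [ɖ] is identical to the trigger /ɖ/ — every feature (place, manner, voicing) has been copied — so this is total assimilation.
The other forms behave the same way: /β/ → [g] before /g/; /β/ → [q] before /q/ — in each case the output is a copy of the following consonant.
In [ðoββɔ] the two consonants at the boundary are already identical (/β/ + /β/), so the rule applies vacuously and nothing changes.
The trigger is the following segment, so the direction is regressive (anticipatory).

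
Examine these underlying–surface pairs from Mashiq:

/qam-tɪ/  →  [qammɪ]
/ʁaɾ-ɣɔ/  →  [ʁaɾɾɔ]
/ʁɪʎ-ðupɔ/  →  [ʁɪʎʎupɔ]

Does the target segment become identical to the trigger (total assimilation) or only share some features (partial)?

total assimilation

The segment that alternates is /t/, which surfaces as [m] when adjacent to /m/.
The output [m] is identical to the trigger /m/ — every feature (place, manner, voicing) has been copied — so this is total assimilation.
The other forms behave the same way: /ɣ/ → [ɾ] after /ɾ/; /ð/ → [ʎ] after /ʎ/ — in each case the output is a copy of the preceding consonant.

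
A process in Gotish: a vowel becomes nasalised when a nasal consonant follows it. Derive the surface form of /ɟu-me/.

[ɟũme]

/u/ sits next to the nasal /m/ and is therefore nasalised to [ũ].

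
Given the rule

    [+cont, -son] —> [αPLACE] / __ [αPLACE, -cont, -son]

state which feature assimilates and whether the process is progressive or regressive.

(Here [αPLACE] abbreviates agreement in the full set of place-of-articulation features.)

The shared variable α links the value of the place features (abbreviated [PLACE]) on the target to the same value on the neighbouring segment, so place is the feature that assimilates.
Since the environment is written after the underscore, the trigger follows the target; the direction is regressive.

regressive place assimilation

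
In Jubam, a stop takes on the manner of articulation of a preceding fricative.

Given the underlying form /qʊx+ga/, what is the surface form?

/g/ is a voiced velar stop. The preceding trigger /x/ is a fricative, so /g/ must become a fricative as well.
Changing only its manner to fricative gives [ɣ] — the voiced velar fricative.

[qʊxɣa]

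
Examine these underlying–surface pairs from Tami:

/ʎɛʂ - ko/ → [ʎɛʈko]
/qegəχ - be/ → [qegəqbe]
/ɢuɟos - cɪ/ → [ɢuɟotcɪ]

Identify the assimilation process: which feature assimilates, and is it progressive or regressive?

Underlying /ʂ/ is realised as [ʈ] next to /k/; /k/ itself does not change.
The change fricative → stop matches the manner of the following /k/, identifying this as manner assimilation.
Place and voice are unchanged, so the assimilation is partial, not total.
The other alternating forms pattern the same way: /χ/ → [q] before /b/ (fricative → stop, matching a stop); /s/ → [t] before /c/ (fricative → stop, matching a stop) — only manner changes, and always toward the following segment.
The trigger is the following segment, so the direction is regressive (anticipatory).

regressive manner assimilation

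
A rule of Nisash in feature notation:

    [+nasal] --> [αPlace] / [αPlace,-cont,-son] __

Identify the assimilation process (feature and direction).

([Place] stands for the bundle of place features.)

progressive place assimilation

The rule copies the place features (abbreviated [Place]) from the environment onto the target, so the assimilating feature is place.
The conditioning segment sits to the left of the focus bar, meaning the trigger precedes the segment that changes — progressive assimilation.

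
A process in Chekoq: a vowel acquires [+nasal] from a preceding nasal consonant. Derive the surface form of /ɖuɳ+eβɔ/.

[ɖuɳẽβɔ]

The vowel /e/ is adjacent to the preceding nasal /ɳ/, so it acquires [+nasal] and surfaces as [ẽ].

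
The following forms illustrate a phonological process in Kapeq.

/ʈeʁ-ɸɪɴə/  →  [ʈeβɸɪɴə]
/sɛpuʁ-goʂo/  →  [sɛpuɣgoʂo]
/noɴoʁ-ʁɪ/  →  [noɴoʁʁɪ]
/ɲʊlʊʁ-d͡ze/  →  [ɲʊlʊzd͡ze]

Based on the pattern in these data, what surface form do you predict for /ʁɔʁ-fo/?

The data show regressive place assimilation: /ʁ/ → [β] before /ɸ/; /ʁ/ → [ɣ] before /g/; /ʁ/ → [z] before /d͡z/. In each pair only place changes, matching the following consonant, while manner and voice stay constant.
No alternation appears in [noɴoʁʁɪ]: there the adjacent consonants already agree in place (/ʁ/ and /ʁ/ are both uvular), so this form is consistent with the same rule.
The rule targets /ʁ/ (voiced uvular fricative), which sits before the trigger /f/ (labiodental).
Changing only its place to labiodental gives [v] — the voiced labiodental fricative.

[ʁɔvfo]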